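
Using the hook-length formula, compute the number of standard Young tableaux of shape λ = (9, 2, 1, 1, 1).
# SYT of shape (9, 2, 1, 1, 1) = 4928

Hook-length formula: f^λ = n! / Π hook(c), product over all cells c of the Young diagram. For λ = (9, 2, 1, 1, 1), n = 14 boxes. Hook lengths by row (left-to-right, top-to-bottom): [13, 9, 7, 6, 5, 4, 3, 2, 1]; [5, 1]; [3]; [2]; [1]. Product of hooks = 17690400. So f^λ = 14! / 17690400 = 87178291200 / 17690400 = 4928.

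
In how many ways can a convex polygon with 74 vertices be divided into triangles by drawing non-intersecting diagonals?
C_72 = 20276890389709399862928998568254641025700

These polygon triangulations are counted by the Catalan number C_n = (1/(n + 1)) · C(2n, n). For n = 72: C_72 = (1/73) · C(144, 72) = 1480212998448786189993816895482588794876100/73 = 20276890389709399862928998568254641025700.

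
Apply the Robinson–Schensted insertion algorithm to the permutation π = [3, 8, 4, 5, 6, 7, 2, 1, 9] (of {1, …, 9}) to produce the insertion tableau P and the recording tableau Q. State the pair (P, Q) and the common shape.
P = [1, 4, 5, 6, 7, 9] / [2] / [3] / [8];  Q = [1, 2, 4, 5, 6, 9] / [3] / [7] / [8];  common shape = (6, 1, 1, 1)

Row-insert the values π_1, π_2, … into P one at a time, bumping the leftmost entry strictly greater than the inserted value down to the next row. The recording tableau Q records, in position (i, j), the step at which that cell was added to P.
  Insert 3 (step 1): P = [3];  Q = [1]
  Insert 8 (step 2): P = [3, 8];  Q = [1, 2]
  Insert 4 (step 3): P = [3, 4] / [8];  Q = [1, 2] / [3]
  Insert 5 (step 4): P = [3, 4, 5] / [8];  Q = [1, 2, 4] / [3]
  Insert 6 (step 5): P = [3, 4, 5, 6] / [8];  Q = [1, 2, 4, 5] / [3]
  Insert 7 (step 6): P = [3, 4, 5, 6, 7] / [8];  Q = [1, 2, 4, 5, 6] / [3]
  Insert 2 (step 7): P = [2, 4, 5, 6, 7] / [3] / [8];  Q = [1, 2, 4, 5, 6] / [3] / [7]
  Insert 1 (step 8): P = [1, 4, 5, 6, 7] / [2] / [3] / [8];  Q = [1, 2, 4, 5, 6] / [3] / [7] / [8]
  Insert 9 (step 9): P = [1, 4, 5, 6, 7, 9] / [2] / [3] / [8];  Q = [1, 2, 4, 5, 6, 9] / [3] / [7] / [8]
Final shape: (6, 1, 1, 1).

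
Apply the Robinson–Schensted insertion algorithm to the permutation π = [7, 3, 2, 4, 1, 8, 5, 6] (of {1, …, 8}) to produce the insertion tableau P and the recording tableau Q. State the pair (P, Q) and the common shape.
P = [1, 4, 5, 6] / [2, 8] / [3] / [7];  Q = [1, 4, 6, 8] / [2, 7] / [3] / [5];  common shape = (4, 2, 1, 1)

Row-insert the values π_1, π_2, … into P one at a time, bumping the leftmost entry strictly greater than the inserted value down to the next row. The recording tableau Q records, in position (i, j), the step at which that cell was added to P.
  Insert 7 (step 1): P = [7];  Q = [1]
  Insert 3 (step 2): P = [3] / [7];  Q = [1] / [2]
  Insert 2 (step 3): P = [2] / [3] / [7];  Q = [1] / [2] / [3]
  Insert 4 (step 4): P = [2, 4] / [3] / [7];  Q = [1, 4] / [2] / [3]
  Insert 1 (step 5): P = [1, 4] / [2] / [3] / [7];  Q = [1, 4] / [2] / [3] / [5]
  Insert 8 (step 6): P = [1, 4, 8] / [2] / [3] / [7];  Q = [1, 4, 6] / [2] / [3] / [5]
  Insert 5 (step 7): P = [1, 4, 5] / [2, 8] / [3] / [7];  Q = [1, 4, 6] / [2, 7] / [3] / [5]
  Insert 6 (step 8): P = [1, 4, 5, 6] / [2, 8] / [3] / [7];  Q = [1, 4, 6, 8] / [2, 7] / [3] / [5]
Final shape: (4, 2, 1, 1).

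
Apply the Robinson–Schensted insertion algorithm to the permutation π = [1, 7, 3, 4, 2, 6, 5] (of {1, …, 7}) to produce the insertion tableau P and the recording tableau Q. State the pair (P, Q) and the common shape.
P = [1, 2, 4, 5] / [3, 6] / [7];  Q = [1, 2, 4, 6] / [3, 7] / [5];  common shape = (4, 2, 1)

Row-insert the values π_1, π_2, … into P one at a time, bumping the leftmost entry strictly greater than the inserted value down to the next row. The recording tableau Q records, in position (i, j), the step at which that cell was added to P.
  Insert 1 (step 1): P = [1];  Q = [1]
  Insert 7 (step 2): P = [1, 7];  Q = [1, 2]
  Insert 3 (step 3): P = [1, 3] / [7];  Q = [1, 2] / [3]
  Insert 4 (step 4): P = [1, 3, 4] / [7];  Q = [1, 2, 4] / [3]
  Insert 2 (step 5): P = [1, 2, 4] / [3] / [7];  Q = [1, 2, 4] / [3] / [5]
  Insert 6 (step 6): P = [1, 2, 4, 6] / [3] / [7];  Q = [1, 2, 4, 6] / [3] / [5]
  Insert 5 (step 7): P = [1, 2, 4, 5] / [3, 6] / [7];  Q = [1, 2, 4, 6] / [3, 7] / [5]
Final shape: (4, 2, 1).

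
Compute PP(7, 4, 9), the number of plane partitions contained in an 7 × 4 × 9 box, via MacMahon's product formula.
PP(7, 4, 9) = 10323075958624

Evaluate the triple product over i = 1..7, j = 1..4, k = 1..9. The factors are (2/1) · (3/2) · (4/3) · (5/4) · (6/5) · (7/6) · (8/7) · (9/8) · … (252 factors total). The numerators and denominators telescope so the product is an integer; carrying out the multiplication exactly gives PP(7, 4, 9) = 10323075958624.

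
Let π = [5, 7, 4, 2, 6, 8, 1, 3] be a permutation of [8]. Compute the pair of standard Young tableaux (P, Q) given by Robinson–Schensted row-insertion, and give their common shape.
P = [1, 3, 8] / [2, 6] / [4, 7] / [5];  Q = [1, 2, 6] / [3, 5] / [4, 8] / [7];  common shape = (3, 2, 2, 1)

Row-insert the values π_1, π_2, … into P one at a time, bumping the leftmost entry strictly greater than the inserted value down to the next row. The recording tableau Q records, in position (i, j), the step at which that cell was added to P.
  Insert 5 (step 1): P = [5];  Q = [1]
  Insert 7 (step 2): P = [5, 7];  Q = [1, 2]
  Insert 4 (step 3): P = [4, 7] / [5];  Q = [1, 2] / [3]
  Insert 2 (step 4): P = [2, 7] / [4] / [5];  Q = [1, 2] / [3] / [4]
  Insert 6 (step 5): P = [2, 6] / [4, 7] / [5];  Q = [1, 2] / [3, 5] / [4]
  Insert 8 (step 6): P = [2, 6, 8] / [4, 7] / [5];  Q = [1, 2, 6] / [3, 5] / [4]
  Insert 1 (step 7): P = [1, 6, 8] / [2, 7] / [4] / [5];  Q = [1, 2, 6] / [3, 5] / [4] / [7]
  Insert 3 (step 8): P = [1, 3, 8] / [2, 6] / [4, 7] / [5];  Q = [1, 2, 6] / [3, 5] / [4, 8] / [7]
Final shape: (3, 2, 2, 1).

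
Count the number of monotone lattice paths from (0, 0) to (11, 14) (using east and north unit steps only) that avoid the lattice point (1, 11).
Number of paths = 4453968

Total paths from (0, 0) to (11, 14): C(25, 11) = 4457400. Paths through (1, 11): (paths (0, 0) → (1, 11)) × (paths (1, 11) → (11, 14)) = C(12, 1) · C(13, 10) = 12 · 286 = 3432. Avoidance count = 4457400 − 3432 = 4453968.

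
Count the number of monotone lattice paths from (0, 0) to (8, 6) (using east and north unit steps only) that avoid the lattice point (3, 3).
Number of paths = 1883

Total paths from (0, 0) to (8, 6): C(14, 8) = 3003. Paths through (3, 3): (paths (0, 0) → (3, 3)) × (paths (3, 3) → (8, 6)) = C(6, 3) · C(8, 5) = 20 · 56 = 1120. Avoidance count = 3003 − 1120 = 1883.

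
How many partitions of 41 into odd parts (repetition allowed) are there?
p_odd(41) = 1260

Enumerate partitions using only odd parts via the recurrence o(n, m) = o(n, m−2) + o(n−m, m) over odd m, starting from the largest odd part ≤ n. This gives p_odd(41) = 1260. (Euler's theorem: equals the count of distinct-part partitions.)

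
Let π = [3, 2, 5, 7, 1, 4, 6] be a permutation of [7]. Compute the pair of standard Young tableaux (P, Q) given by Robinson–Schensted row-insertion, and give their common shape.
P = [1, 4, 6] / [2, 5, 7] / [3];  Q = [1, 3, 4] / [2, 6, 7] / [5];  common shape = (3, 3, 1)

Row-insert the values π_1, π_2, … into P one at a time, bumping the leftmost entry strictly greater than the inserted value down to the next row. The recording tableau Q records, in position (i, j), the step at which that cell was added to P.
  Insert 3 (step 1): P = [3];  Q = [1]
  Insert 2 (step 2): P = [2] / [3];  Q = [1] / [2]
  Insert 5 (step 3): P = [2, 5] / [3];  Q = [1, 3] / [2]
  Insert 7 (step 4): P = [2, 5, 7] / [3];  Q = [1, 3, 4] / [2]
  Insert 1 (step 5): P = [1, 5, 7] / [2] / [3];  Q = [1, 3, 4] / [2] / [5]
  Insert 4 (step 6): P = [1, 4, 7] / [2, 5] / [3];  Q = [1, 3, 4] / [2, 6] / [5]
  Insert 6 (step 7): P = [1, 4, 6] / [2, 5, 7] / [3];  Q = [1, 3, 4] / [2, 6, 7] / [5]
Final shape: (3, 3, 1).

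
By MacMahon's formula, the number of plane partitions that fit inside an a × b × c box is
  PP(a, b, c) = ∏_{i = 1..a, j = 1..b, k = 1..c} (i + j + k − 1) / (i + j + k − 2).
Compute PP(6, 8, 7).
PP(6, 8, 7) = 19702998159210080

Evaluate the triple product over i = 1..6, j = 1..8, k = 1..7. The factors are (2/1) · (3/2) · (4/3) · (5/4) · (6/5) · (7/6) · (8/7) · (3/2) · … (336 factors total). The numerators and denominators telescope so the product is an integer; carrying out the multiplication exactly gives PP(6, 8, 7) = 19702998159210080.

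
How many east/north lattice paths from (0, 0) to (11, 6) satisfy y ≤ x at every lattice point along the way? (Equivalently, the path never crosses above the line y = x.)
Number of paths = 6188

By the reflection principle (André's argument), the number of monotone paths to (11, 6) with n ≤ m that never go above y = x is C(17, 11) − C(17, 12) = 12376 − 6188 = 6188.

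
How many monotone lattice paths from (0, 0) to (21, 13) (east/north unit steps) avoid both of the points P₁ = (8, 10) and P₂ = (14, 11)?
Number of paths = 754039896

Inclusion–exclusion. Total paths: C(34, 21) = 927983760. Through P₁: C(18, 8)·C(16, 13) = 24504480. Through P₂: C(25, 14)·C(9, 7) = 160466400. Since P₁ is strictly southwest of P₂, a monotone path through both must visit P₁ then P₂; paths through both = C(18, 8)·C(7, 6)·C(9, 7) = 11027016. Avoid both = 927983760 − 24504480 − 160466400 + 11027016 = 754039896.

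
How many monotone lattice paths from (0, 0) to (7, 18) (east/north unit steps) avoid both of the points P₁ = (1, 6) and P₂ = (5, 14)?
Number of paths = 228307

Inclusion–exclusion. Total paths: C(25, 7) = 480700. Through P₁: C(7, 1)·C(18, 6) = 129948. Through P₂: C(19, 5)·C(6, 2) = 174420. Since P₁ is strictly southwest of P₂, a monotone path through both must visit P₁ then P₂; paths through both = C(7, 1)·C(12, 4)·C(6, 2) = 51975. Avoid both = 480700 − 129948 − 174420 + 51975 = 228307.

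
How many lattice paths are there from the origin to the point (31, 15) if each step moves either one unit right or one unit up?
Number of paths = 511738760544

A monotone lattice path from (0, 0) to (31, 15) consists of 31 east steps and 15 north steps in some order, so it is determined by which 31 of the 46 steps are east. The count is C(46, 31) = 511738760544.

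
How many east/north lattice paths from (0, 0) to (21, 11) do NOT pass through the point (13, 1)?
Number of paths = 128411868

Total paths from (0, 0) to (21, 11): C(32, 21) = 129024480. Paths through (13, 1): (paths (0, 0) → (13, 1)) × (paths (13, 1) → (21, 11)) = C(14, 13) · C(18, 8) = 14 · 43758 = 612612. Avoidance count = 129024480 − 612612 = 128411868.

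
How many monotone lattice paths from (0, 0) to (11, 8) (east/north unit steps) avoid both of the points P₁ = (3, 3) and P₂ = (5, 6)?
Number of paths = 42506

Inclusion–exclusion. Total paths: C(19, 11) = 75582. Through P₁: C(6, 3)·C(13, 8) = 25740. Through P₂: C(11, 5)·C(8, 6) = 12936. Since P₁ is strictly southwest of P₂, a monotone path through both must visit P₁ then P₂; paths through both = C(6, 3)·C(5, 2)·C(8, 6) = 5600. Avoid both = 75582 − 25740 − 12936 + 5600 = 42506.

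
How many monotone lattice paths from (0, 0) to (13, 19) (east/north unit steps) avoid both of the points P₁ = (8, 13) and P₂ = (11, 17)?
Number of paths = 167249040

Inclusion–exclusion. Total paths: C(32, 13) = 347373600. Through P₁: C(21, 8)·C(11, 5) = 94012380. Through P₂: C(28, 11)·C(4, 2) = 128845080. Since P₁ is strictly southwest of P₂, a monotone path through both must visit P₁ then P₂; paths through both = C(21, 8)·C(7, 3)·C(4, 2) = 42732900. Avoid both = 347373600 − 94012380 − 128845080 + 42732900 = 167249040.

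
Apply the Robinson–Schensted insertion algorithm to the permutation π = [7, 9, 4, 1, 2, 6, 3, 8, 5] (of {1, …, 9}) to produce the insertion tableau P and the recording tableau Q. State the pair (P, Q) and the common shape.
P = [1, 2, 3, 5] / [4, 6, 8] / [7, 9];  Q = [1, 2, 6, 8] / [3, 5, 9] / [4, 7];  common shape = (4, 3, 2)

Row-insert the values π_1, π_2, … into P one at a time, bumping the leftmost entry strictly greater than the inserted value down to the next row. The recording tableau Q records, in position (i, j), the step at which that cell was added to P.
  Insert 7 (step 1): P = [7];  Q = [1]
  Insert 9 (step 2): P = [7, 9];  Q = [1, 2]
  Insert 4 (step 3): P = [4, 9] / [7];  Q = [1, 2] / [3]
  Insert 1 (step 4): P = [1, 9] / [4] / [7];  Q = [1, 2] / [3] / [4]
  Insert 2 (step 5): P = [1, 2] / [4, 9] / [7];  Q = [1, 2] / [3, 5] / [4]
  Insert 6 (step 6): P = [1, 2, 6] / [4, 9] / [7];  Q = [1, 2, 6] / [3, 5] / [4]
  Insert 3 (step 7): P = [1, 2, 3] / [4, 6] / [7, 9];  Q = [1, 2, 6] / [3, 5] / [4, 7]
  Insert 8 (step 8): P = [1, 2, 3, 8] / [4, 6] / [7, 9];  Q = [1, 2, 6, 8] / [3, 5] / [4, 7]
  Insert 5 (step 9): P = [1, 2, 3, 5] / [4, 6, 8] / [7, 9];  Q = [1, 2, 6, 8] / [3, 5, 9] / [4, 7]
Final shape: (4, 3, 2).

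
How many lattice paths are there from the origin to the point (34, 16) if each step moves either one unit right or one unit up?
Number of paths = 4923689695575

A monotone lattice path from (0, 0) to (34, 16) consists of 34 east steps and 16 north steps in some order, so it is determined by which 34 of the 50 steps are east. The count is C(50, 34) = 4923689695575.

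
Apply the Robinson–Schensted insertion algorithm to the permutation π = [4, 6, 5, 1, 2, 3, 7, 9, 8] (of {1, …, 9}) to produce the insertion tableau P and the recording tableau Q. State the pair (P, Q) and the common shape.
P = [1, 2, 3, 7, 8] / [4, 5, 9] / [6];  Q = [1, 2, 6, 7, 8] / [3, 5, 9] / [4];  common shape = (5, 3, 1)

Row-insert the values π_1, π_2, … into P one at a time, bumping the leftmost entry strictly greater than the inserted value down to the next row. The recording tableau Q records, in position (i, j), the step at which that cell was added to P.
  Insert 4 (step 1): P = [4];  Q = [1]
  Insert 6 (step 2): P = [4, 6];  Q = [1, 2]
  Insert 5 (step 3): P = [4, 5] / [6];  Q = [1, 2] / [3]
  Insert 1 (step 4): P = [1, 5] / [4] / [6];  Q = [1, 2] / [3] / [4]
  Insert 2 (step 5): P = [1, 2] / [4, 5] / [6];  Q = [1, 2] / [3, 5] / [4]
  Insert 3 (step 6): P = [1, 2, 3] / [4, 5] / [6];  Q = [1, 2, 6] / [3, 5] / [4]
  Insert 7 (step 7): P = [1, 2, 3, 7] / [4, 5] / [6];  Q = [1, 2, 6, 7] / [3, 5] / [4]
  Insert 9 (step 8): P = [1, 2, 3, 7, 9] / [4, 5] / [6];  Q = [1, 2, 6, 7, 8] / [3, 5] / [4]
  Insert 8 (step 9): P = [1, 2, 3, 7, 8] / [4, 5, 9] / [6];  Q = [1, 2, 6, 7, 8] / [3, 5, 9] / [4]
Final shape: (5, 3, 1).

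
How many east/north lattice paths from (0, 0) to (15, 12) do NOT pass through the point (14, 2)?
Number of paths = 17382540

Total paths from (0, 0) to (15, 12): C(27, 15) = 17383860. Paths through (14, 2): (paths (0, 0) → (14, 2)) × (paths (14, 2) → (15, 12)) = C(16, 14) · C(11, 1) = 120 · 11 = 1320. Avoidance count = 17383860 − 1320 = 17382540.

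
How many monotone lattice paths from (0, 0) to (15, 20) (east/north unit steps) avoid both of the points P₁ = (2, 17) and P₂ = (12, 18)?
Number of paths = 2382933960

Inclusion–exclusion. Total paths: C(35, 15) = 3247943160. Through P₁: C(19, 2)·C(16, 13) = 95760. Through P₂: C(30, 12)·C(5, 3) = 864932250. Since P₁ is strictly southwest of P₂, a monotone path through both must visit P₁ then P₂; paths through both = C(19, 2)·C(11, 10)·C(5, 3) = 18810. Avoid both = 3247943160 − 95760 − 864932250 + 18810 = 2382933960.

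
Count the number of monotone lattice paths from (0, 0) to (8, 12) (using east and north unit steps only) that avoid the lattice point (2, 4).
Number of paths = 80925

Total paths from (0, 0) to (8, 12): C(20, 8) = 125970. Paths through (2, 4): (paths (0, 0) → (2, 4)) × (paths (2, 4) → (8, 12)) = C(6, 2) · C(14, 6) = 15 · 3003 = 45045. Avoidance count = 125970 − 45045 = 80925.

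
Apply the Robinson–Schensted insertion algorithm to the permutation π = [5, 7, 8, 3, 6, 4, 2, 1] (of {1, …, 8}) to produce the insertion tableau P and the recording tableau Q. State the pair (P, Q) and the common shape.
P = [1, 4, 8] / [2, 6] / [3] / [5] / [7];  Q = [1, 2, 3] / [4, 5] / [6] / [7] / [8];  common shape = (3, 2, 1, 1, 1)

Row-insert the values π_1, π_2, … into P one at a time, bumping the leftmost entry strictly greater than the inserted value down to the next row. The recording tableau Q records, in position (i, j), the step at which that cell was added to P.
  Insert 5 (step 1): P = [5];  Q = [1]
  Insert 7 (step 2): P = [5, 7];  Q = [1, 2]
  Insert 8 (step 3): P = [5, 7, 8];  Q = [1, 2, 3]
  Insert 3 (step 4): P = [3, 7, 8] / [5];  Q = [1, 2, 3] / [4]
  Insert 6 (step 5): P = [3, 6, 8] / [5, 7];  Q = [1, 2, 3] / [4, 5]
  Insert 4 (step 6): P = [3, 4, 8] / [5, 6] / [7];  Q = [1, 2, 3] / [4, 5] / [6]
  Insert 2 (step 7): P = [2, 4, 8] / [3, 6] / [5] / [7];  Q = [1, 2, 3] / [4, 5] / [6] / [7]
  Insert 1 (step 8): P = [1, 4, 8] / [2, 6] / [3] / [5] / [7];  Q = [1, 2, 3] / [4, 5] / [6] / [7] / [8]
Final shape: (3, 2, 1, 1, 1).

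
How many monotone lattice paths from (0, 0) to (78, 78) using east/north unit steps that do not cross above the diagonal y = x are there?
C_78 = 73745243611532458459690151854647329239335600

These NE paths below the diagonal are counted by the Catalan number C_n = (1/(n + 1)) · C(2n, n). For n = 78: C_78 = (1/79) · C(156, 78) = 5825874245311064218315521996517139009907512400/79 = 73745243611532458459690151854647329239335600.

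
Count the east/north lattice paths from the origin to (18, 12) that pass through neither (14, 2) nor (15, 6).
Number of paths = 81865329

Inclusion–exclusion. Total paths: C(30, 18) = 86493225. Through P₁: C(16, 14)·C(14, 4) = 120120. Through P₂: C(21, 15)·C(9, 3) = 4558176. Since P₁ is strictly southwest of P₂, a monotone path through both must visit P₁ then P₂; paths through both = C(16, 14)·C(5, 1)·C(9, 3) = 50400. Avoid both = 86493225 − 120120 − 4558176 + 50400 = 81865329.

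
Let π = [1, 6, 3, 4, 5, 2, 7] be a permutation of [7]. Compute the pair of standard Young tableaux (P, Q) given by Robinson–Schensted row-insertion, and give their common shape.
P = [1, 2, 4, 5, 7] / [3] / [6];  Q = [1, 2, 4, 5, 7] / [3] / [6];  common shape = (5, 1, 1)

Row-insert the values π_1, π_2, … into P one at a time, bumping the leftmost entry strictly greater than the inserted value down to the next row. The recording tableau Q records, in position (i, j), the step at which that cell was added to P.
  Insert 1 (step 1): P = [1];  Q = [1]
  Insert 6 (step 2): P = [1, 6];  Q = [1, 2]
  Insert 3 (step 3): P = [1, 3] / [6];  Q = [1, 2] / [3]
  Insert 4 (step 4): P = [1, 3, 4] / [6];  Q = [1, 2, 4] / [3]
  Insert 5 (step 5): P = [1, 3, 4, 5] / [6];  Q = [1, 2, 4, 5] / [3]
  Insert 2 (step 6): P = [1, 2, 4, 5] / [3] / [6];  Q = [1, 2, 4, 5] / [3] / [6]
  Insert 7 (step 7): P = [1, 2, 4, 5, 7] / [3] / [6];  Q = [1, 2, 4, 5, 7] / [3] / [6]
Final shape: (5, 1, 1).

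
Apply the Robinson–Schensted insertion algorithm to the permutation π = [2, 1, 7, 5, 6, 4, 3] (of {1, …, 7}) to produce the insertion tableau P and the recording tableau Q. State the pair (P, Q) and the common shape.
P = [1, 3, 6] / [2, 4] / [5] / [7];  Q = [1, 3, 5] / [2, 4] / [6] / [7];  common shape = (3, 2, 1, 1)

Row-insert the values π_1, π_2, … into P one at a time, bumping the leftmost entry strictly greater than the inserted value down to the next row. The recording tableau Q records, in position (i, j), the step at which that cell was added to P.
  Insert 2 (step 1): P = [2];  Q = [1]
  Insert 1 (step 2): P = [1] / [2];  Q = [1] / [2]
  Insert 7 (step 3): P = [1, 7] / [2];  Q = [1, 3] / [2]
  Insert 5 (step 4): P = [1, 5] / [2, 7];  Q = [1, 3] / [2, 4]
  Insert 6 (step 5): P = [1, 5, 6] / [2, 7];  Q = [1, 3, 5] / [2, 4]
  Insert 4 (step 6): P = [1, 4, 6] / [2, 5] / [7];  Q = [1, 3, 5] / [2, 4] / [6]
  Insert 3 (step 7): P = [1, 3, 6] / [2, 4] / [5] / [7];  Q = [1, 3, 5] / [2, 4] / [6] / [7]
Final shape: (3, 2, 1, 1).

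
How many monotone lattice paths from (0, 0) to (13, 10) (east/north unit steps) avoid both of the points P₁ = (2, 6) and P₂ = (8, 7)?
Number of paths = 756462

Inclusion–exclusion. Total paths: C(23, 13) = 1144066. Through P₁: C(8, 2)·C(15, 11) = 38220. Through P₂: C(15, 8)·C(8, 5) = 360360. Since P₁ is strictly southwest of P₂, a monotone path through both must visit P₁ then P₂; paths through both = C(8, 2)·C(7, 6)·C(8, 5) = 10976. Avoid both = 1144066 − 38220 − 360360 + 10976 = 756462.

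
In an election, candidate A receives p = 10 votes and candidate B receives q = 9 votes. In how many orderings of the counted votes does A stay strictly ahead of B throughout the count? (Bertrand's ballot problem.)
Strict-lead orderings = 4862

Total orderings of the 19 votes with 10 for A: C(19, 10) = 92378. By the Bertrand ballot formula (Cycle Lemma / reflection principle), the number of orderings in which A is strictly ahead of B throughout is (p − q)/(p + q) · C(p + q, p) = (10 − 9)/(10 + 9) · 92378 = 4862.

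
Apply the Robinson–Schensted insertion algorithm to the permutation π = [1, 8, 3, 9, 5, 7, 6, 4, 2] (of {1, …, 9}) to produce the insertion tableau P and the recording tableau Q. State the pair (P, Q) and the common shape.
P = [1, 2, 4, 6] / [3, 9] / [5] / [7] / [8];  Q = [1, 2, 4, 6] / [3, 5] / [7] / [8] / [9];  common shape = (4, 2, 1, 1, 1)

Row-insert the values π_1, π_2, … into P one at a time, bumping the leftmost entry strictly greater than the inserted value down to the next row. The recording tableau Q records, in position (i, j), the step at which that cell was added to P.
  Insert 1 (step 1): P = [1];  Q = [1]
  Insert 8 (step 2): P = [1, 8];  Q = [1, 2]
  Insert 3 (step 3): P = [1, 3] / [8];  Q = [1, 2] / [3]
  Insert 9 (step 4): P = [1, 3, 9] / [8];  Q = [1, 2, 4] / [3]
  Insert 5 (step 5): P = [1, 3, 5] / [8, 9];  Q = [1, 2, 4] / [3, 5]
  Insert 7 (step 6): P = [1, 3, 5, 7] / [8, 9];  Q = [1, 2, 4, 6] / [3, 5]
  Insert 6 (step 7): P = [1, 3, 5, 6] / [7, 9] / [8];  Q = [1, 2, 4, 6] / [3, 5] / [7]
  Insert 4 (step 8): P = [1, 3, 4, 6] / [5, 9] / [7] / [8];  Q = [1, 2, 4, 6] / [3, 5] / [7] / [8]
  Insert 2 (step 9): P = [1, 2, 4, 6] / [3, 9] / [5] / [7] / [8];  Q = [1, 2, 4, 6] / [3, 5] / [7] / [8] / [9]
Final shape: (4, 2, 1, 1, 1).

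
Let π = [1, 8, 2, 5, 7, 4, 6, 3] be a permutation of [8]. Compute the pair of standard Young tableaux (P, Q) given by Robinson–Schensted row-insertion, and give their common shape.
P = [1, 2, 3, 6] / [4, 7] / [5] / [8];  Q = [1, 2, 4, 5] / [3, 7] / [6] / [8];  common shape = (4, 2, 1, 1)

Row-insert the values π_1, π_2, … into P one at a time, bumping the leftmost entry strictly greater than the inserted value down to the next row. The recording tableau Q records, in position (i, j), the step at which that cell was added to P.
  Insert 1 (step 1): P = [1];  Q = [1]
  Insert 8 (step 2): P = [1, 8];  Q = [1, 2]
  Insert 2 (step 3): P = [1, 2] / [8];  Q = [1, 2] / [3]
  Insert 5 (step 4): P = [1, 2, 5] / [8];  Q = [1, 2, 4] / [3]
  Insert 7 (step 5): P = [1, 2, 5, 7] / [8];  Q = [1, 2, 4, 5] / [3]
  Insert 4 (step 6): P = [1, 2, 4, 7] / [5] / [8];  Q = [1, 2, 4, 5] / [3] / [6]
  Insert 6 (step 7): P = [1, 2, 4, 6] / [5, 7] / [8];  Q = [1, 2, 4, 5] / [3, 7] / [6]
  Insert 3 (step 8): P = [1, 2, 3, 6] / [4, 7] / [5] / [8];  Q = [1, 2, 4, 5] / [3, 7] / [6] / [8]
Final shape: (4, 2, 1, 1).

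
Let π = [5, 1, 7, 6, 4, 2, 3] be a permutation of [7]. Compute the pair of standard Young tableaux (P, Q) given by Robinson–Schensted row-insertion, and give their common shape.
P = [1, 2, 3] / [4, 6] / [5] / [7];  Q = [1, 3, 7] / [2, 4] / [5] / [6];  common shape = (3, 2, 1, 1)

Row-insert the values π_1, π_2, … into P one at a time, bumping the leftmost entry strictly greater than the inserted value down to the next row. The recording tableau Q records, in position (i, j), the step at which that cell was added to P.
  Insert 5 (step 1): P = [5];  Q = [1]
  Insert 1 (step 2): P = [1] / [5];  Q = [1] / [2]
  Insert 7 (step 3): P = [1, 7] / [5];  Q = [1, 3] / [2]
  Insert 6 (step 4): P = [1, 6] / [5, 7];  Q = [1, 3] / [2, 4]
  Insert 4 (step 5): P = [1, 4] / [5, 6] / [7];  Q = [1, 3] / [2, 4] / [5]
  Insert 2 (step 6): P = [1, 2] / [4, 6] / [5] / [7];  Q = [1, 3] / [2, 4] / [5] / [6]
  Insert 3 (step 7): P = [1, 2, 3] / [4, 6] / [5] / [7];  Q = [1, 3, 7] / [2, 4] / [5] / [6]
Final shape: (3, 2, 1, 1).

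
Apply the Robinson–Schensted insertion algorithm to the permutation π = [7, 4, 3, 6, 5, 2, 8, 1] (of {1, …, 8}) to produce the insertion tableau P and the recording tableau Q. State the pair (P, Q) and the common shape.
P = [1, 5, 8] / [2, 6] / [3] / [4] / [7];  Q = [1, 4, 7] / [2, 5] / [3] / [6] / [8];  common shape = (3, 2, 1, 1, 1)

Row-insert the values π_1, π_2, … into P one at a time, bumping the leftmost entry strictly greater than the inserted value down to the next row. The recording tableau Q records, in position (i, j), the step at which that cell was added to P.
  Insert 7 (step 1): P = [7];  Q = [1]
  Insert 4 (step 2): P = [4] / [7];  Q = [1] / [2]
  Insert 3 (step 3): P = [3] / [4] / [7];  Q = [1] / [2] / [3]
  Insert 6 (step 4): P = [3, 6] / [4] / [7];  Q = [1, 4] / [2] / [3]
  Insert 5 (step 5): P = [3, 5] / [4, 6] / [7];  Q = [1, 4] / [2, 5] / [3]
  Insert 2 (step 6): P = [2, 5] / [3, 6] / [4] / [7];  Q = [1, 4] / [2, 5] / [3] / [6]
  Insert 8 (step 7): P = [2, 5, 8] / [3, 6] / [4] / [7];  Q = [1, 4, 7] / [2, 5] / [3] / [6]
  Insert 1 (step 8): P = [1, 5, 8] / [2, 6] / [3] / [4] / [7];  Q = [1, 4, 7] / [2, 5] / [3] / [6] / [8]
Final shape: (3, 2, 1, 1, 1).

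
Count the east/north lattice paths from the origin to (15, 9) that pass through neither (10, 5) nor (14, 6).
Number of paths = 834146

Inclusion–exclusion. Total paths: C(24, 15) = 1307504. Through P₁: C(15, 10)·C(9, 5) = 378378. Through P₂: C(20, 14)·C(4, 1) = 155040. Since P₁ is strictly southwest of P₂, a monotone path through both must visit P₁ then P₂; paths through both = C(15, 10)·C(5, 4)·C(4, 1) = 60060. Avoid both = 1307504 − 378378 − 155040 + 60060 = 834146.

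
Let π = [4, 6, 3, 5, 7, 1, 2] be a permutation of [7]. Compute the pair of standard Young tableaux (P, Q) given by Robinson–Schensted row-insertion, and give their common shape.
P = [1, 2, 7] / [3, 5] / [4, 6];  Q = [1, 2, 5] / [3, 4] / [6, 7];  common shape = (3, 2, 2)

Row-insert the values π_1, π_2, … into P one at a time, bumping the leftmost entry strictly greater than the inserted value down to the next row. The recording tableau Q records, in position (i, j), the step at which that cell was added to P.
  Insert 4 (step 1): P = [4];  Q = [1]
  Insert 6 (step 2): P = [4, 6];  Q = [1, 2]
  Insert 3 (step 3): P = [3, 6] / [4];  Q = [1, 2] / [3]
  Insert 5 (step 4): P = [3, 5] / [4, 6];  Q = [1, 2] / [3, 4]
  Insert 7 (step 5): P = [3, 5, 7] / [4, 6];  Q = [1, 2, 5] / [3, 4]
  Insert 1 (step 6): P = [1, 5, 7] / [3, 6] / [4];  Q = [1, 2, 5] / [3, 4] / [6]
  Insert 2 (step 7): P = [1, 2, 7] / [3, 5] / [4, 6];  Q = [1, 2, 5] / [3, 4] / [6, 7]
Final shape: (3, 2, 2).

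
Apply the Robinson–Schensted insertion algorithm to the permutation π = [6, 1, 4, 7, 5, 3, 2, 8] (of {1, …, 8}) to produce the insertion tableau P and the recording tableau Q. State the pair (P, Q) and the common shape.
P = [1, 2, 5, 8] / [3, 7] / [4] / [6];  Q = [1, 3, 4, 8] / [2, 5] / [6] / [7];  common shape = (4, 2, 1, 1)

Row-insert the values π_1, π_2, … into P one at a time, bumping the leftmost entry strictly greater than the inserted value down to the next row. The recording tableau Q records, in position (i, j), the step at which that cell was added to P.
  Insert 6 (step 1): P = [6];  Q = [1]
  Insert 1 (step 2): P = [1] / [6];  Q = [1] / [2]
  Insert 4 (step 3): P = [1, 4] / [6];  Q = [1, 3] / [2]
  Insert 7 (step 4): P = [1, 4, 7] / [6];  Q = [1, 3, 4] / [2]
  Insert 5 (step 5): P = [1, 4, 5] / [6, 7];  Q = [1, 3, 4] / [2, 5]
  Insert 3 (step 6): P = [1, 3, 5] / [4, 7] / [6];  Q = [1, 3, 4] / [2, 5] / [6]
  Insert 2 (step 7): P = [1, 2, 5] / [3, 7] / [4] / [6];  Q = [1, 3, 4] / [2, 5] / [6] / [7]
  Insert 8 (step 8): P = [1, 2, 5, 8] / [3, 7] / [4] / [6];  Q = [1, 3, 4, 8] / [2, 5] / [6] / [7]
Final shape: (4, 2, 1, 1).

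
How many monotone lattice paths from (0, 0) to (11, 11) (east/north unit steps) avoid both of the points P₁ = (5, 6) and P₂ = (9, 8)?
Number of paths = 318188

Inclusion–exclusion. Total paths: C(22, 11) = 705432. Through P₁: C(11, 5)·C(11, 6) = 213444. Through P₂: C(17, 9)·C(5, 2) = 243100. Since P₁ is strictly southwest of P₂, a monotone path through both must visit P₁ then P₂; paths through both = C(11, 5)·C(6, 4)·C(5, 2) = 69300. Avoid both = 705432 − 213444 − 243100 + 69300 = 318188.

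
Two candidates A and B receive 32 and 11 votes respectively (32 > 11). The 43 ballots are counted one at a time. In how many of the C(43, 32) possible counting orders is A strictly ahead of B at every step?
Strict-lead orderings = 2809118403

Total orderings of the 43 votes with 32 for A: C(43, 32) = 5752004349. By the Bertrand ballot formula (Cycle Lemma / reflection principle), the number of orderings in which A is strictly ahead of B throughout is (p − q)/(p + q) · C(p + q, p) = (32 − 11)/(32 + 11) · 5752004349 = 2809118403.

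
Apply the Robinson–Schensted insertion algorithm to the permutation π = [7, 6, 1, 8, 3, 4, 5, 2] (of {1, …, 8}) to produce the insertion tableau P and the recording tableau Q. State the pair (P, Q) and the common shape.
P = [1, 2, 4, 5] / [3, 8] / [6] / [7];  Q = [1, 4, 6, 7] / [2, 5] / [3] / [8];  common shape = (4, 2, 1, 1)

Row-insert the values π_1, π_2, … into P one at a time, bumping the leftmost entry strictly greater than the inserted value down to the next row. The recording tableau Q records, in position (i, j), the step at which that cell was added to P.
  Insert 7 (step 1): P = [7];  Q = [1]
  Insert 6 (step 2): P = [6] / [7];  Q = [1] / [2]
  Insert 1 (step 3): P = [1] / [6] / [7];  Q = [1] / [2] / [3]
  Insert 8 (step 4): P = [1, 8] / [6] / [7];  Q = [1, 4] / [2] / [3]
  Insert 3 (step 5): P = [1, 3] / [6, 8] / [7];  Q = [1, 4] / [2, 5] / [3]
  Insert 4 (step 6): P = [1, 3, 4] / [6, 8] / [7];  Q = [1, 4, 6] / [2, 5] / [3]
  Insert 5 (step 7): P = [1, 3, 4, 5] / [6, 8] / [7];  Q = [1, 4, 6, 7] / [2, 5] / [3]
  Insert 2 (step 8): P = [1, 2, 4, 5] / [3, 8] / [6] / [7];  Q = [1, 4, 6, 7] / [2, 5] / [3] / [8]
Final shape: (4, 2, 1, 1).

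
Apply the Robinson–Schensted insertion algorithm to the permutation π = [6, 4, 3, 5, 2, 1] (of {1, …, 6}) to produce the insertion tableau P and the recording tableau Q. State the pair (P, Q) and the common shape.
P = [1, 5] / [2] / [3] / [4] / [6];  Q = [1, 4] / [2] / [3] / [5] / [6];  common shape = (2, 1, 1, 1, 1)

Row-insert the values π_1, π_2, … into P one at a time, bumping the leftmost entry strictly greater than the inserted value down to the next row. The recording tableau Q records, in position (i, j), the step at which that cell was added to P.
  Insert 6 (step 1): P = [6];  Q = [1]
  Insert 4 (step 2): P = [4] / [6];  Q = [1] / [2]
  Insert 3 (step 3): P = [3] / [4] / [6];  Q = [1] / [2] / [3]
  Insert 5 (step 4): P = [3, 5] / [4] / [6];  Q = [1, 4] / [2] / [3]
  Insert 2 (step 5): P = [2, 5] / [3] / [4] / [6];  Q = [1, 4] / [2] / [3] / [5]
  Insert 1 (step 6): P = [1, 5] / [2] / [3] / [4] / [6];  Q = [1, 4] / [2] / [3] / [5] / [6]
Final shape: (2, 1, 1, 1, 1).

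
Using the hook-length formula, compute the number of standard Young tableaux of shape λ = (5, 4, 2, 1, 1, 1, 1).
# SYT of shape (5, 4, 2, 1, 1, 1, 1) = 159250

Hook-length formula: f^λ = n! / Π hook(c), product over all cells c of the Young diagram. For λ = (5, 4, 2, 1, 1, 1, 1), n = 15 boxes. Hook lengths by row (left-to-right, top-to-bottom): [11, 6, 4, 3, 1]; [9, 4, 2, 1]; [6, 1]; [4]; [3]; [2]; [1]. Product of hooks = 8211456. So f^λ = 15! / 8211456 = 1307674368000 / 8211456 = 159250.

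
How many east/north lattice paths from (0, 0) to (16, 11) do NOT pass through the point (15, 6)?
Number of paths = 12712311

Total paths from (0, 0) to (16, 11): C(27, 16) = 13037895. Paths through (15, 6): (paths (0, 0) → (15, 6)) × (paths (15, 6) → (16, 11)) = C(21, 15) · C(6, 1) = 54264 · 6 = 325584. Avoidance count = 13037895 − 325584 = 12712311.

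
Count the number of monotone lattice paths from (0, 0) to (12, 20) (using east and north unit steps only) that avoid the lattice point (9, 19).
Number of paths = 198165240

Total paths from (0, 0) to (12, 20): C(32, 12) = 225792840. Paths through (9, 19): (paths (0, 0) → (9, 19)) × (paths (9, 19) → (12, 20)) = C(28, 9) · C(4, 3) = 6906900 · 4 = 27627600. Avoidance count = 225792840 − 27627600 = 198165240.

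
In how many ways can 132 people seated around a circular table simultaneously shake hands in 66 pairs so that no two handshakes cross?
C_66 = 5632681584560312734993915705849145100

These noncrossing handshakes are counted by the Catalan number C_n = (1/(n + 1)) · C(2n, n). For n = 66: C_66 = (1/67) · C(132, 66) = 377389666165540953244592352291892721700/67 = 5632681584560312734993915705849145100.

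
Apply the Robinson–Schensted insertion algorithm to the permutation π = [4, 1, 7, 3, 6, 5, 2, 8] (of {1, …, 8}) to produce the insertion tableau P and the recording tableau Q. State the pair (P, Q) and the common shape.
P = [1, 2, 5, 8] / [3, 6] / [4] / [7];  Q = [1, 3, 5, 8] / [2, 4] / [6] / [7];  common shape = (4, 2, 1, 1)

Row-insert the values π_1, π_2, … into P one at a time, bumping the leftmost entry strictly greater than the inserted value down to the next row. The recording tableau Q records, in position (i, j), the step at which that cell was added to P.
  Insert 4 (step 1): P = [4];  Q = [1]
  Insert 1 (step 2): P = [1] / [4];  Q = [1] / [2]
  Insert 7 (step 3): P = [1, 7] / [4];  Q = [1, 3] / [2]
  Insert 3 (step 4): P = [1, 3] / [4, 7];  Q = [1, 3] / [2, 4]
  Insert 6 (step 5): P = [1, 3, 6] / [4, 7];  Q = [1, 3, 5] / [2, 4]
  Insert 5 (step 6): P = [1, 3, 5] / [4, 6] / [7];  Q = [1, 3, 5] / [2, 4] / [6]
  Insert 2 (step 7): P = [1, 2, 5] / [3, 6] / [4] / [7];  Q = [1, 3, 5] / [2, 4] / [6] / [7]
  Insert 8 (step 8): P = [1, 2, 5, 8] / [3, 6] / [4] / [7];  Q = [1, 3, 5, 8] / [2, 4] / [6] / [7]
Final shape: (4, 2, 1, 1).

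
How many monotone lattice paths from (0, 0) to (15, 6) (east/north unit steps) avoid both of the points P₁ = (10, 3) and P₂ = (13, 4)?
Number of paths = 30832

Inclusion–exclusion. Total paths: C(21, 15) = 54264. Through P₁: C(13, 10)·C(8, 5) = 16016. Through P₂: C(17, 13)·C(4, 2) = 14280. Since P₁ is strictly southwest of P₂, a monotone path through both must visit P₁ then P₂; paths through both = C(13, 10)·C(4, 3)·C(4, 2) = 6864. Avoid both = 54264 − 16016 − 14280 + 6864 = 30832.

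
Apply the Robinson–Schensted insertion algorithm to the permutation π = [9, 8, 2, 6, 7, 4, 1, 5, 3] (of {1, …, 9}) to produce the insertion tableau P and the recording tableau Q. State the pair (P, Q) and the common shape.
P = [1, 3, 5] / [2, 4] / [6, 7] / [8] / [9];  Q = [1, 4, 5] / [2, 8] / [3, 9] / [6] / [7];  common shape = (3, 2, 2, 1, 1)

Row-insert the values π_1, π_2, … into P one at a time, bumping the leftmost entry strictly greater than the inserted value down to the next row. The recording tableau Q records, in position (i, j), the step at which that cell was added to P.
  Insert 9 (step 1): P = [9];  Q = [1]
  Insert 8 (step 2): P = [8] / [9];  Q = [1] / [2]
  Insert 2 (step 3): P = [2] / [8] / [9];  Q = [1] / [2] / [3]
  Insert 6 (step 4): P = [2, 6] / [8] / [9];  Q = [1, 4] / [2] / [3]
  Insert 7 (step 5): P = [2, 6, 7] / [8] / [9];  Q = [1, 4, 5] / [2] / [3]
  Insert 4 (step 6): P = [2, 4, 7] / [6] / [8] / [9];  Q = [1, 4, 5] / [2] / [3] / [6]
  Insert 1 (step 7): P = [1, 4, 7] / [2] / [6] / [8] / [9];  Q = [1, 4, 5] / [2] / [3] / [6] / [7]
  Insert 5 (step 8): P = [1, 4, 5] / [2, 7] / [6] / [8] / [9];  Q = [1, 4, 5] / [2, 8] / [3] / [6] / [7]
  Insert 3 (step 9): P = [1, 3, 5] / [2, 4] / [6, 7] / [8] / [9];  Q = [1, 4, 5] / [2, 8] / [3, 9] / [6] / [7]
Final shape: (3, 2, 2, 1, 1).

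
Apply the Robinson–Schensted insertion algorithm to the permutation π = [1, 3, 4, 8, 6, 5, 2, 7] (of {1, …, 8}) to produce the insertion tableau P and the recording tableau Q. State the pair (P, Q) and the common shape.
P = [1, 2, 4, 5, 7] / [3] / [6] / [8];  Q = [1, 2, 3, 4, 8] / [5] / [6] / [7];  common shape = (5, 1, 1, 1)

Row-insert the values π_1, π_2, … into P one at a time, bumping the leftmost entry strictly greater than the inserted value down to the next row. The recording tableau Q records, in position (i, j), the step at which that cell was added to P.
  Insert 1 (step 1): P = [1];  Q = [1]
  Insert 3 (step 2): P = [1, 3];  Q = [1, 2]
  Insert 4 (step 3): P = [1, 3, 4];  Q = [1, 2, 3]
  Insert 8 (step 4): P = [1, 3, 4, 8];  Q = [1, 2, 3, 4]
  Insert 6 (step 5): P = [1, 3, 4, 6] / [8];  Q = [1, 2, 3, 4] / [5]
  Insert 5 (step 6): P = [1, 3, 4, 5] / [6] / [8];  Q = [1, 2, 3, 4] / [5] / [6]
  Insert 2 (step 7): P = [1, 2, 4, 5] / [3] / [6] / [8];  Q = [1, 2, 3, 4] / [5] / [6] / [7]
  Insert 7 (step 8): P = [1, 2, 4, 5, 7] / [3] / [6] / [8];  Q = [1, 2, 3, 4, 8] / [5] / [6] / [7]
Final shape: (5, 1, 1, 1).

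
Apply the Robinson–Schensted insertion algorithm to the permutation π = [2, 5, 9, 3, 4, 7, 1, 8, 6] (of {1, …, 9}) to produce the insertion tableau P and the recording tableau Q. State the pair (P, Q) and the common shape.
P = [1, 3, 4, 6, 8] / [2, 7] / [5, 9];  Q = [1, 2, 3, 6, 8] / [4, 5] / [7, 9];  common shape = (5, 2, 2)

Row-insert the values π_1, π_2, … into P one at a time, bumping the leftmost entry strictly greater than the inserted value down to the next row. The recording tableau Q records, in position (i, j), the step at which that cell was added to P.
  Insert 2 (step 1): P = [2];  Q = [1]
  Insert 5 (step 2): P = [2, 5];  Q = [1, 2]
  Insert 9 (step 3): P = [2, 5, 9];  Q = [1, 2, 3]
  Insert 3 (step 4): P = [2, 3, 9] / [5];  Q = [1, 2, 3] / [4]
  Insert 4 (step 5): P = [2, 3, 4] / [5, 9];  Q = [1, 2, 3] / [4, 5]
  Insert 7 (step 6): P = [2, 3, 4, 7] / [5, 9];  Q = [1, 2, 3, 6] / [4, 5]
  Insert 1 (step 7): P = [1, 3, 4, 7] / [2, 9] / [5];  Q = [1, 2, 3, 6] / [4, 5] / [7]
  Insert 8 (step 8): P = [1, 3, 4, 7, 8] / [2, 9] / [5];  Q = [1, 2, 3, 6, 8] / [4, 5] / [7]
  Insert 6 (step 9): P = [1, 3, 4, 6, 8] / [2, 7] / [5, 9];  Q = [1, 2, 3, 6, 8] / [4, 5] / [7, 9]
Final shape: (5, 2, 2).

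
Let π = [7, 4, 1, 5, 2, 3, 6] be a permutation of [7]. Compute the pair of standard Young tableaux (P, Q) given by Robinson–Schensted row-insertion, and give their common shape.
P = [1, 2, 3, 6] / [4, 5] / [7];  Q = [1, 4, 6, 7] / [2, 5] / [3];  common shape = (4, 2, 1)

Row-insert the values π_1, π_2, … into P one at a time, bumping the leftmost entry strictly greater than the inserted value down to the next row. The recording tableau Q records, in position (i, j), the step at which that cell was added to P.
  Insert 7 (step 1): P = [7];  Q = [1]
  Insert 4 (step 2): P = [4] / [7];  Q = [1] / [2]
  Insert 1 (step 3): P = [1] / [4] / [7];  Q = [1] / [2] / [3]
  Insert 5 (step 4): P = [1, 5] / [4] / [7];  Q = [1, 4] / [2] / [3]
  Insert 2 (step 5): P = [1, 2] / [4, 5] / [7];  Q = [1, 4] / [2, 5] / [3]
  Insert 3 (step 6): P = [1, 2, 3] / [4, 5] / [7];  Q = [1, 4, 6] / [2, 5] / [3]
  Insert 6 (step 7): P = [1, 2, 3, 6] / [4, 5] / [7];  Q = [1, 4, 6, 7] / [2, 5] / [3]
Final shape: (4, 2, 1).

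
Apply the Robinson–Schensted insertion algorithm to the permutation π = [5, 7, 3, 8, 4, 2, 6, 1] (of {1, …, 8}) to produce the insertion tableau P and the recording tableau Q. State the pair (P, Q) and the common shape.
P = [1, 4, 6] / [2, 7, 8] / [3] / [5];  Q = [1, 2, 4] / [3, 5, 7] / [6] / [8];  common shape = (3, 3, 1, 1)

Row-insert the values π_1, π_2, … into P one at a time, bumping the leftmost entry strictly greater than the inserted value down to the next row. The recording tableau Q records, in position (i, j), the step at which that cell was added to P.
  Insert 5 (step 1): P = [5];  Q = [1]
  Insert 7 (step 2): P = [5, 7];  Q = [1, 2]
  Insert 3 (step 3): P = [3, 7] / [5];  Q = [1, 2] / [3]
  Insert 8 (step 4): P = [3, 7, 8] / [5];  Q = [1, 2, 4] / [3]
  Insert 4 (step 5): P = [3, 4, 8] / [5, 7];  Q = [1, 2, 4] / [3, 5]
  Insert 2 (step 6): P = [2, 4, 8] / [3, 7] / [5];  Q = [1, 2, 4] / [3, 5] / [6]
  Insert 6 (step 7): P = [2, 4, 6] / [3, 7, 8] / [5];  Q = [1, 2, 4] / [3, 5, 7] / [6]
  Insert 1 (step 8): P = [1, 4, 6] / [2, 7, 8] / [3] / [5];  Q = [1, 2, 4] / [3, 5, 7] / [6] / [8]
Final shape: (3, 3, 1, 1).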